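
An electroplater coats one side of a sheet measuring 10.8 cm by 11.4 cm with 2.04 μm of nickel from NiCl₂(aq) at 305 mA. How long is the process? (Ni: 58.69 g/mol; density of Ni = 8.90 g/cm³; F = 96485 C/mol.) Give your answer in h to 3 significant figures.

0.669 h

Plated area = 10.8 × 11.4 = 123.1 cm²
Volume = 123.1 × 2.04×10⁻⁴ cm = 0.02511 cm³
m(Ni) = 0.02511 × 8.90 = 0.2235 g
n(Ni) = 0.2235 / 58.69 = 0.003808 mol; n(e⁻) = 2 × 0.003808 = 0.007616 mol
Q = 0.007616 × 96485 = 734.8 C
t = 734.8 / 0.305 = 2409 s = 0.669 h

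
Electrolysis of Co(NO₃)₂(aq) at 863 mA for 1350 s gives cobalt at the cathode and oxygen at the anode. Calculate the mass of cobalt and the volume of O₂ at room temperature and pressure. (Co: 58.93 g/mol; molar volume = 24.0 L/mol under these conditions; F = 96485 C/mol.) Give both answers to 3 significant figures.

0.356 g Co; 0.0724 L O₂

Q = 0.863 × 1350 = 1165 C; n(e⁻) = 1165 / 96485 = 0.01207 mol
Cathode: Co²⁺ + 2e⁻ → Co → n(Co) = 0.01207/2 = 0.006035 mol → 0.356 g
Anode: 2H₂O → O₂ + 4H⁺ + 4e⁻ → n(O₂) = 0.01207/4 = 0.003018 mol → 0.0724 L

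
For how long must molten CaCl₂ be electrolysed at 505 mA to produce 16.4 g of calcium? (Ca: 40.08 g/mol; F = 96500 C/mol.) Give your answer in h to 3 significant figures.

43.4 h

n(Ca) = 16.4 / 40.08 = 0.4092 mol
Ca²⁺ + 2e⁻ → Ca, so n(e⁻) = 2 × 0.4092 = 0.8184 mol
Q = 0.8184 × 96500 = 78980 C
t = Q / I = 78980 / 0.505 = 1.564×10^5 s = 43.4 h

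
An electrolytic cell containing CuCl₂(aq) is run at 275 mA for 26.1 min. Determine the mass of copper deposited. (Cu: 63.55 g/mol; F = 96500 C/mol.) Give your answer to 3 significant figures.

Q = It = 0.275 × 1566 = 430.7 C
n(e⁻) = 430.7 / 96500 = 0.004463 mol
Cu²⁺ + 2e⁻ → Cu, so n(Cu) = 0.004463 / 2 = 0.002232 mol
m = 0.002232 × 63.55 = 0.142 g

0.142 g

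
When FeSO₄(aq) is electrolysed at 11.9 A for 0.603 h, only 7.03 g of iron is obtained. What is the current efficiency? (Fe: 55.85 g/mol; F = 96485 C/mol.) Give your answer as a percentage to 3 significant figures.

Q = 11.9 × 2170.8 = 25830 C
n(e⁻) = 25830 / 96485 = 0.2677 mol
Fe²⁺ + 2e⁻ → Fe, so theoretical n(Fe) = 0.1339 mol → 7.478 g
Efficiency = 7.03 / 7.478 = 0.9401 = 94.0%

94.0%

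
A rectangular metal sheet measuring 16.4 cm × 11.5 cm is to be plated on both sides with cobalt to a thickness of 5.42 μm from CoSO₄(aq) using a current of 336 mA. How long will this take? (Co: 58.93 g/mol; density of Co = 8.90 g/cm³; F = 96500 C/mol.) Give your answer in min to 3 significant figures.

296 min

Plated area = 2 × 16.4 × 11.5 = 377.2 cm²
Volume = 377.2 × 5.42×10⁻⁴ cm = 0.2044 cm³
m(Co) = 0.2044 × 8.90 = 1.819 g
n(Co) = 1.819 / 58.93 = 0.03087 mol; n(e⁻) = 2 × 0.03087 = 0.06174 mol
Q = 0.06174 × 96500 = 5958 C
t = 5958 / 0.336 = 17730 s = 296 min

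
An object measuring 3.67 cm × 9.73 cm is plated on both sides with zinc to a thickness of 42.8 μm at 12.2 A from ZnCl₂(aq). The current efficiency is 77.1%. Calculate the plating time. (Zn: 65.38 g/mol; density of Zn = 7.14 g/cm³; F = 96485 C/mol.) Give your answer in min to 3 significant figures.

Plated area = 2 × 3.67 × 9.73 = 71.42 cm²
Volume = 71.42 × 42.8×10⁻⁴ cm = 0.3057 cm³
m(Zn) = 0.3057 × 7.14 = 2.183 g
n(Zn) = 2.183 / 65.38 = 0.03339 mol; n(e⁻) = 2 × 0.03339 = 0.06678 mol
Q = 0.06678 × 96485 / 0.771 = 8357 C
t = 8357 / 12.2 = 685.0 s = 11.4 min

11.4 min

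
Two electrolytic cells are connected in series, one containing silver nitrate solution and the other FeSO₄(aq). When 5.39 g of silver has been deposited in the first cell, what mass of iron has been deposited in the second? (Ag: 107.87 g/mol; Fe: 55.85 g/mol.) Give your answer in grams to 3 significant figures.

n(Ag) = 5.39 / 107.87 = 0.04997 mol
Ag⁺ + e⁻ → Ag, so n(e⁻) = 0.04997 mol
Since the cells are in series, n(e⁻) in the Fe cell is also 0.04997 mol.
Fe²⁺ + 2e⁻ → Fe, so n(Fe) = 0.04997 / 2 = 0.02499 mol
m(Fe) = 0.02499 × 55.85 = 1.40 g

1.40 g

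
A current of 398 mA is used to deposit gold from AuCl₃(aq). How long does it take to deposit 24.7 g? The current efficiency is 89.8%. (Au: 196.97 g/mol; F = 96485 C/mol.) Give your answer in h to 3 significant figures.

n(Au) = 24.7 / 196.97 = 0.1254 mol
Au³⁺ + 3e⁻ → Au, so n(e⁻) = 3 × 0.1254 = 0.3762 mol
Q = 0.3762 × 96485 / 0.898 = 40420 C
t = Q / I = 40420 / 0.398 = 1.016×10^5 s = 28.2 h

28.2 h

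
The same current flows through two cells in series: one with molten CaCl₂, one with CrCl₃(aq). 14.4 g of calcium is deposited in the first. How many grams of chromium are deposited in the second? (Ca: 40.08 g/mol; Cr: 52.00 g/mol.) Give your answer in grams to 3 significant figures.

12.5 g

n(Ca) = 14.4 / 40.08 = 0.3593 mol
Ca²⁺ + 2e⁻ → Ca, so n(e⁻) = 2 × 0.3593 = 0.7186 mol
Same current for the same time ⇒ same n(e⁻) = 0.7186 mol in both cells.
Cr³⁺ + 3e⁻ → Cr, so n(Cr) = 0.7186 / 3 = 0.2395 mol
m(Cr) = 0.2395 × 52.00 = 12.5 g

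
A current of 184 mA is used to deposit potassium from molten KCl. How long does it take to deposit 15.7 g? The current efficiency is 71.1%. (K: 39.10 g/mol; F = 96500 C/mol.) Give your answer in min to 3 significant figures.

4940 min

n(K) = 15.7 / 39.10 = 0.4015 mol
K⁺ + e⁻ → K, so n(e⁻) = 0.4015 mol
Q = 0.4015 × 96500 / 0.711 = 54490 C
t = Q / I = 54490 / 0.184 = 2.961×10^5 s = 4940 min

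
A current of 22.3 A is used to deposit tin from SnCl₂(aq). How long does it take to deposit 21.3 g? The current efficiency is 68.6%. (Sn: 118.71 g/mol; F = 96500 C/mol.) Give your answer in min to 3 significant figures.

37.7 min

n(Sn) = 21.3 / 118.71 = 0.1794 mol
Sn²⁺ + 2e⁻ → Sn, so n(e⁻) = 2 × 0.1794 = 0.3588 mol
Q = 0.3588 × 96500 / 0.686 = 50470 C
t = Q / I = 50470 / 22.3 = 2263 s = 37.7 min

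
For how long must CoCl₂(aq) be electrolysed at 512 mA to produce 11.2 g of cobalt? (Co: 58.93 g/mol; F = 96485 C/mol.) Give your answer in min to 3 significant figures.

1190 min

n(Co) = 11.2 / 58.93 = 0.1901 mol
Co²⁺ + 2e⁻ → Co, so n(e⁻) = 2 × 0.1901 = 0.3802 mol
Q = 0.3802 × 96485 = 36680 C
t = Q / I = 36680 / 0.512 = 71640 s = 1190 min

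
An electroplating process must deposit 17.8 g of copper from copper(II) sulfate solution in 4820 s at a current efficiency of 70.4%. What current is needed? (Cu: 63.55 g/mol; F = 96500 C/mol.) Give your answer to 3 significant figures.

n(Cu) = 17.8 / 63.55 = 0.2801 mol
Cu²⁺ + 2e⁻ → Cu, so n(e⁻) = 2 × 0.2801 = 0.5602 mol
Q = 0.5602 × 96500 / 0.704 = 76790 C
I = Q / t = 76790 / 4820 s = 15.9 A

15.9 A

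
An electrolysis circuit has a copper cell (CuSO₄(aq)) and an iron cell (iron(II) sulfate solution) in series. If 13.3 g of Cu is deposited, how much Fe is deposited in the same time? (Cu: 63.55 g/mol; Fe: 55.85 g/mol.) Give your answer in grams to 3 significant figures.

n(Cu) = 13.3 / 63.55 = 0.2093 mol
Cu²⁺ + 2e⁻ → Cu, so n(e⁻) = 2 × 0.2093 = 0.4186 mol
The cells are in series, so the same charge (and hence the same n(e⁻) = 0.4186 mol) passes through both.
Fe²⁺ + 2e⁻ → Fe, so n(Fe) = 0.4186 / 2 = 0.2093 mol
m(Fe) = 0.2093 × 55.85 = 11.7 g

11.7 g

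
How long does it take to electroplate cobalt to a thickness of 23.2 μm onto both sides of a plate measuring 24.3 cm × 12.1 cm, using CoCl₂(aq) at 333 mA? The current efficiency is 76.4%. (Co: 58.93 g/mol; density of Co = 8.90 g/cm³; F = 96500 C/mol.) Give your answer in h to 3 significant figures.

43.4 h

Plated area = 2 × 24.3 × 12.1 = 588.1 cm²
Volume = 588.1 × 23.2×10⁻⁴ cm = 1.364 cm³
m(Co) = 1.364 × 8.90 = 12.14 g
n(Co) = 12.14 / 58.93 = 0.2060 mol; n(e⁻) = 2 × 0.2060 = 0.4120 mol
Q = 0.4120 × 96500 / 0.764 = 52040 C
t = 52040 / 0.333 = 1.563×10^5 s = 43.4 h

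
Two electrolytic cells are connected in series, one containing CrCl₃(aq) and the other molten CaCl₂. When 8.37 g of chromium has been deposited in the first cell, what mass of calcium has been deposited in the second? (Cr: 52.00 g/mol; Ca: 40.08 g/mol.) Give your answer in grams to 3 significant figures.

9.68 g

n(Cr) = 8.37 / 52.00 = 0.1610 mol
Cr³⁺ + 3e⁻ → Cr, so n(e⁻) = 3 × 0.1610 = 0.4830 mol
The cells are in series, so the same charge (and hence the same n(e⁻) = 0.4830 mol) passes through both.
Ca²⁺ + 2e⁻ → Ca, so n(Ca) = 0.4830 / 2 = 0.2415 mol
m(Ca) = 0.2415 × 40.08 = 9.68 g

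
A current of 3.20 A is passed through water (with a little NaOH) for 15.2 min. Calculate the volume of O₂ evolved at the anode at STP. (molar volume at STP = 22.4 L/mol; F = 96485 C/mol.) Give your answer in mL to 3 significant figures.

Q = It = 3.20 × 912 = 2918 C
n(e⁻) = 2918 / 96485 = 0.03024 mol
2H₂O → O₂ + 4H⁺ + 4e⁻, so n(O₂) = 0.03024 / 4 = 0.007560 mol
V = 0.007560 × 22.4 = 0.1693 L
= 169 mL

169 mL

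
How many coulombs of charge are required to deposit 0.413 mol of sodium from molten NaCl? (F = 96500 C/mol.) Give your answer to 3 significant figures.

Na⁺ + e⁻ → Na, so n(e⁻) = 1 × 0.413 = 0.4130 mol
Q = 0.4130 × 96500 = 39850 C

39900 C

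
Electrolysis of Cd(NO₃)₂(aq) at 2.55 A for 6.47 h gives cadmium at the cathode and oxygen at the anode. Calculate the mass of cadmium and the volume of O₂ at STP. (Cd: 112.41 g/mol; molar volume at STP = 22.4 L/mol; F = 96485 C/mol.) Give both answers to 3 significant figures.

34.6 g Cd; 3.45 L O₂

Q = 2.55 × 23292 = 59390 C; n(e⁻) = 59390 / 96485 = 0.6155 mol
Cathode: Cd²⁺ + 2e⁻ → Cd → n(Cd) = 0.6155/2 = 0.3078 mol → 34.6 g
Anode: 2H₂O → O₂ + 4H⁺ + 4e⁻ → n(O₂) = 0.6155/4 = 0.1539 mol → 3.45 L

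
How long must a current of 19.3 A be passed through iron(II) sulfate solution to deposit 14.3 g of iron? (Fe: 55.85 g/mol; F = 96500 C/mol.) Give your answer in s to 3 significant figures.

n(Fe) = 14.3 / 55.85 = 0.2560 mol
Fe²⁺ + 2e⁻ → Fe, so n(e⁻) = 2 × 0.2560 = 0.5120 mol
Q = 0.5120 × 96500 = 49410 C
t = Q / I = 49410 / 19.3 = 2560 s

2560 s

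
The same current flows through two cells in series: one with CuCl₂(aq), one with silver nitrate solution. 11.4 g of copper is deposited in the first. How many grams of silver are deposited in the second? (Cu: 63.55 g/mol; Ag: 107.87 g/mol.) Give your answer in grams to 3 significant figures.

n(Cu) = 11.4 / 63.55 = 0.1794 mol
Cu²⁺ + 2e⁻ → Cu, so n(e⁻) = 2 × 0.1794 = 0.3588 mol
In series, the same 0.3588 mol of electrons flows through the second cell.
Ag⁺ + e⁻ → Ag, so n(Ag) = 0.3588 mol
m(Ag) = 0.3588 × 107.87 = 38.7 g

38.7 g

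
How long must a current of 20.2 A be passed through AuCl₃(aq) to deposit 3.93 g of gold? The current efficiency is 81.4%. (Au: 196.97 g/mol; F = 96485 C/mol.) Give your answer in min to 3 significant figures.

n(Au) = 3.93 / 196.97 = 0.01995 mol
Au³⁺ + 3e⁻ → Au, so n(e⁻) = 3 × 0.01995 = 0.05985 mol
Q = 0.05985 × 96485 / 0.814 = 7094 C
t = Q / I = 7094 / 20.2 = 351.2 s = 5.85 min

5.85 min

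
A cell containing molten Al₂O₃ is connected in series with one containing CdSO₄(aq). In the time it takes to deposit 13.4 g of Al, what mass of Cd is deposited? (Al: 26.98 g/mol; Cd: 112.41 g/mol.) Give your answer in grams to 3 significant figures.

83.7 g

n(Al) = 13.4 / 26.98 = 0.4967 mol
Al³⁺ + 3e⁻ → Al, so n(e⁻) = 3 × 0.4967 = 1.490 mol
Same current for the same time ⇒ same n(e⁻) = 1.490 mol in both cells.
Cd²⁺ + 2e⁻ → Cd, so n(Cd) = 1.490 / 2 = 0.7450 mol
m(Cd) = 0.7450 × 112.41 = 83.7 g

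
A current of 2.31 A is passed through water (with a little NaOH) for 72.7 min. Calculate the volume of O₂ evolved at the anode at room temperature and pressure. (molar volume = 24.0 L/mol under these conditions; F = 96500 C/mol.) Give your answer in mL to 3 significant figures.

Charge passed = 2.31 × 4362 = 10080 C
n(e⁻) = 10080 / 96500 = 0.1045 mol
2H₂O → O₂ + 4H⁺ + 4e⁻, so n(O₂) = 0.1045 / 4 = 0.02613 mol
V = 0.02613 × 24.0 = 0.6271 L
= 627 mL

627 mL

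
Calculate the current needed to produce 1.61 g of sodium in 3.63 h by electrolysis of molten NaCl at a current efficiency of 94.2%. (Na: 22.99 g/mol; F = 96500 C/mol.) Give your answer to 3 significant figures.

n(Na) = 1.61 / 22.99 = 0.07003 mol
Na⁺ + e⁻ → Na, so n(e⁻) = 0.07003 mol
Q = 0.07003 × 96500 / 0.942 = 7174 C
I = Q / t = 7174 / 13068 s = 0.549 A

0.549 A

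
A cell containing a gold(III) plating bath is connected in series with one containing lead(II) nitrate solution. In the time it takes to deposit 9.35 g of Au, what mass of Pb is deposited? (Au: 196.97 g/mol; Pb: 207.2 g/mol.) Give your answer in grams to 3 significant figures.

n(Au) = 9.35 / 196.97 = 0.04747 mol
Au³⁺ + 3e⁻ → Au, so n(e⁻) = 3 × 0.04747 = 0.1424 mol
In series, the same 0.1424 mol of electrons flows through the second cell.
Pb²⁺ + 2e⁻ → Pb, so n(Pb) = 0.1424 / 2 = 0.07120 mol
m(Pb) = 0.07120 × 207.2 = 14.8 g

14.8 g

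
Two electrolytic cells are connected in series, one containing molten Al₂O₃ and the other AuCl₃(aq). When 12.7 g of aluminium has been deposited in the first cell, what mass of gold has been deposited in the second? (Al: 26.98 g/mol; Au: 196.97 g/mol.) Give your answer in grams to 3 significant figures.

n(Al) = 12.7 / 26.98 = 0.4707 mol
Al³⁺ + 3e⁻ → Al, so n(e⁻) = 3 × 0.4707 = 1.412 mol
Since the cells are in series, n(e⁻) in the Au cell is also 1.412 mol.
Au³⁺ + 3e⁻ → Au, so n(Au) = 1.412 / 3 = 0.4707 mol
m(Au) = 0.4707 × 196.97 = 92.7 g

92.7 g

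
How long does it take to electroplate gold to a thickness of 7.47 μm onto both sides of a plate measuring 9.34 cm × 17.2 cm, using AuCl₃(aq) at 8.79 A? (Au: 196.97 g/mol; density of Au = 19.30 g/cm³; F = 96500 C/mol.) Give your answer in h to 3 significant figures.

0.215 h

Plated area = 2 × 9.34 × 17.2 = 321.3 cm²
Volume = 321.3 × 7.47×10⁻⁴ cm = 0.2400 cm³
m(Au) = 0.2400 × 19.30 = 4.632 g
n(Au) = 4.632 / 196.97 = 0.02352 mol; n(e⁻) = 3 × 0.02352 = 0.07056 mol
Q = 0.07056 × 96500 = 6809 C
t = 6809 / 8.79 = 774.6 s = 0.215 h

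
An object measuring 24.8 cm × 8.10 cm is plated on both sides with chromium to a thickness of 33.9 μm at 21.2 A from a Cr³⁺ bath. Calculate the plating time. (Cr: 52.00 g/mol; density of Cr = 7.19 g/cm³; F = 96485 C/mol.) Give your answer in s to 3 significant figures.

2570 s

Plated area = 2 × 24.8 × 8.10 = 401.8 cm²
Volume = 401.8 × 33.9×10⁻⁴ cm = 1.362 cm³
m(Cr) = 1.362 × 7.19 = 9.793 g
n(Cr) = 9.793 / 52.00 = 0.1883 mol; n(e⁻) = 3 × 0.1883 = 0.5649 mol
Q = 0.5649 × 96485 = 54500 C
t = 54500 / 21.2 = 2571 s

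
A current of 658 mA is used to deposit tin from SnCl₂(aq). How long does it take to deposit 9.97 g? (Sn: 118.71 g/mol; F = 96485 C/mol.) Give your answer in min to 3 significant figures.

411 min

n(Sn) = 9.97 / 118.71 = 0.08399 mol
Sn²⁺ + 2e⁻ → Sn, so n(e⁻) = 2 × 0.08399 = 0.1680 mol
Q = 0.1680 × 96485 = 16210 C
t = Q / I = 16210 / 0.658 = 24640 s = 411 min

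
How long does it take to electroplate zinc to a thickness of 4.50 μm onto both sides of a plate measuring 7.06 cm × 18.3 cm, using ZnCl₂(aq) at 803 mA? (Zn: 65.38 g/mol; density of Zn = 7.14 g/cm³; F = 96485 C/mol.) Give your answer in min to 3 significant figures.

Plated area = 2 × 7.06 × 18.3 = 258.4 cm²
Volume = 258.4 × 4.50×10⁻⁴ cm = 0.1163 cm³
m(Zn) = 0.1163 × 7.14 = 0.8304 g
n(Zn) = 0.8304 / 65.38 = 0.01270 mol; n(e⁻) = 2 × 0.01270 = 0.02540 mol
Q = 0.02540 × 96485 = 2451 C
t = 2451 / 0.803 = 3052 s = 50.9 min

50.9 min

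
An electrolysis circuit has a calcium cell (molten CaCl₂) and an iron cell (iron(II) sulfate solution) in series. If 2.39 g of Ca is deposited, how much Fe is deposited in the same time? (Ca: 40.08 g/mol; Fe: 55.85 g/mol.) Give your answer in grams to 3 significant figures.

n(Ca) = 2.39 / 40.08 = 0.05963 mol
Ca²⁺ + 2e⁻ → Ca, so n(e⁻) = 2 × 0.05963 = 0.1193 mol
Same current for the same time ⇒ same n(e⁻) = 0.1193 mol in both cells.
Fe²⁺ + 2e⁻ → Fe, so n(Fe) = 0.1193 / 2 = 0.05965 mol
m(Fe) = 0.05965 × 55.85 = 3.33 g

3.33 g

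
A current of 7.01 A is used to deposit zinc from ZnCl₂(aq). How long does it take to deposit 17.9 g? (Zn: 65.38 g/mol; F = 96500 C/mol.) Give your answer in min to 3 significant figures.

126 min

n(Zn) = 17.9 / 65.38 = 0.2738 mol
Zn²⁺ + 2e⁻ → Zn, so n(e⁻) = 2 × 0.2738 = 0.5476 mol
Q = 0.5476 × 96500 = 52840 C
t = Q / I = 52840 / 7.01 = 7538 s = 126 min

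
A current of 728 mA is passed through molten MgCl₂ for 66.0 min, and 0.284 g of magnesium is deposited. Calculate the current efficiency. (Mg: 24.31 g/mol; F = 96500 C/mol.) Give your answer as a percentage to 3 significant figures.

Q = 0.728 × 3960 = 2883 C
n(e⁻) = 2883 / 96500 = 0.02988 mol
Mg²⁺ + 2e⁻ → Mg, so theoretical n(Mg) = 0.01494 mol → 0.3632 g
Efficiency = 0.284 / 0.3632 = 0.7819 = 78.2%

78.2%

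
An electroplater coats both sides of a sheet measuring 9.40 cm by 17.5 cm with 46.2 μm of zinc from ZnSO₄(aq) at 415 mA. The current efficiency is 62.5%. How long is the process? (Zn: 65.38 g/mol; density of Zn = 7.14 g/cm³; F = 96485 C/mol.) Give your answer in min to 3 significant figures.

Plated area = 2 × 9.40 × 17.5 = 329.0 cm²
Volume = 329.0 × 46.2×10⁻⁴ cm = 1.520 cm³
m(Zn) = 1.520 × 7.14 = 10.85 g
n(Zn) = 10.85 / 65.38 = 0.1660 mol; n(e⁻) = 2 × 0.1660 = 0.3320 mol
Q = 0.3320 × 96485 / 0.625 = 51250 C
t = 51250 / 0.415 = 1.235×10^5 s = 2060 min

2060 min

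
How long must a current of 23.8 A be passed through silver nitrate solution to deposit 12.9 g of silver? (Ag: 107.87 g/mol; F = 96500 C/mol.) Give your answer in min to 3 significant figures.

8.08 min

n(Ag) = 12.9 / 107.87 = 0.1196 mol
Ag⁺ + e⁻ → Ag, so n(e⁻) = 0.1196 mol
Q = 0.1196 × 96500 = 11540 C
t = Q / I = 11540 / 23.8 = 484.9 s = 8.08 min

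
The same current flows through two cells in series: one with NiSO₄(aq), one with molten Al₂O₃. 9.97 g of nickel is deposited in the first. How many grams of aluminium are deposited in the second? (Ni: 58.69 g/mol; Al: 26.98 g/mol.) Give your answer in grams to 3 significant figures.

n(Ni) = 9.97 / 58.69 = 0.1699 mol
Ni²⁺ + 2e⁻ → Ni, so n(e⁻) = 2 × 0.1699 = 0.3398 mol
Since the cells are in series, n(e⁻) in the Al cell is also 0.3398 mol.
Al³⁺ + 3e⁻ → Al, so n(Al) = 0.3398 / 3 = 0.1133 mol
m(Al) = 0.1133 × 26.98 = 3.06 g

3.06 g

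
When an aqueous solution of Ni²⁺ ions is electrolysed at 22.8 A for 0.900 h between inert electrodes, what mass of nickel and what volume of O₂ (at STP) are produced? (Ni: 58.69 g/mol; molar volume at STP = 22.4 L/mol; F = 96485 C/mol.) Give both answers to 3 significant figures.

22.5 g Ni; 4.29 L O₂

Q = 22.8 × 3240 = 73870 C; n(e⁻) = 73870 / 96485 = 0.7656 mol
Cathode: Ni²⁺ + 2e⁻ → Ni → n(Ni) = 0.7656/2 = 0.3828 mol → 22.5 g
Anode: 2H₂O → O₂ + 4H⁺ + 4e⁻ → n(O₂) = 0.7656/4 = 0.1914 mol → 4.29 L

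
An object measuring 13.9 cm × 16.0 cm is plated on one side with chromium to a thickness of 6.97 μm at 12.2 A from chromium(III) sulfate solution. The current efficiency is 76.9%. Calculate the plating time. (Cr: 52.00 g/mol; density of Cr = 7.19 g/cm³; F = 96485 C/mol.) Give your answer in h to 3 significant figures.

0.184 h

Plated area = 13.9 × 16.0 = 222.4 cm²
Volume = 222.4 × 6.97×10⁻⁴ cm = 0.1550 cm³
m(Cr) = 0.1550 × 7.19 = 1.114 g
n(Cr) = 1.114 / 52.00 = 0.02142 mol; n(e⁻) = 3 × 0.02142 = 0.06426 mol
Q = 0.06426 × 96485 / 0.769 = 8063 C
t = 8063 / 12.2 = 660.9 s = 0.184 h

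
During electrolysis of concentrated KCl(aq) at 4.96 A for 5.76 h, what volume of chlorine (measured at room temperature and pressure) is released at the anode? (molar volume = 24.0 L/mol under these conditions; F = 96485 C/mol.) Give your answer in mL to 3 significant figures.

Q = It = 4.96 × 20736 = 1.029×10^5 C
n(e⁻) = Q/F = 1.029×10^5/96485 = 1.066 mol
2Cl⁻ → Cl₂ + 2e⁻, so n(Cl₂) = 1.066 / 2 = 0.5330 mol
V = 0.5330 × 24.0 = 12.79 L
= 12800 mL

12800 mL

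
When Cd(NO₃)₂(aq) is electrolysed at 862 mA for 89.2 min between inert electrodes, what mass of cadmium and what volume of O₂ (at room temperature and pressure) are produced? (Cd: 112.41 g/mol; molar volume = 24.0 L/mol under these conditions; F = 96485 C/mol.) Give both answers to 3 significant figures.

Q = 0.862 × 5352 = 4613 C; n(e⁻) = 4613 / 96485 = 0.04781 mol
Cathode: Cd²⁺ + 2e⁻ → Cd → n(Cd) = 0.04781/2 = 0.02391 mol → 2.69 g
Anode: 2H₂O → O₂ + 4H⁺ + 4e⁻ → n(O₂) = 0.04781/4 = 0.01195 mol → 0.287 L

2.69 g Cd; 0.287 L O₂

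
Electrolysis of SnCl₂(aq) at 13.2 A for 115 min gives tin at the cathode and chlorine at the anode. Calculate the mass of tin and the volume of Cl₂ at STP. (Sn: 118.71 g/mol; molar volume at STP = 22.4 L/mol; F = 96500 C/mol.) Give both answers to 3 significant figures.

56.0 g Sn; 10.6 L Cl₂

Q = 13.2 × 6900 = 91080 C; n(e⁻) = 91080 / 96500 = 0.9438 mol
Cathode: Sn²⁺ + 2e⁻ → Sn → n(Sn) = 0.9438/2 = 0.4719 mol → 56.0 g
Anode: 2Cl⁻ → Cl₂ + 2e⁻ → n(Cl₂) = 0.9438/2 = 0.4719 mol → 10.6 L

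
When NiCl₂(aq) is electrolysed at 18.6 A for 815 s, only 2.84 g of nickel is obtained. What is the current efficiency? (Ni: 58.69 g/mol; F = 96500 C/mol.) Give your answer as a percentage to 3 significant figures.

Q = 18.6 × 815 = 15160 C
n(e⁻) = 15160 / 96500 = 0.1571 mol
Ni²⁺ + 2e⁻ → Ni, so theoretical n(Ni) = 0.07855 mol → 4.610 g
Efficiency = 2.84 / 4.610 = 0.6161 = 61.6%

61.6%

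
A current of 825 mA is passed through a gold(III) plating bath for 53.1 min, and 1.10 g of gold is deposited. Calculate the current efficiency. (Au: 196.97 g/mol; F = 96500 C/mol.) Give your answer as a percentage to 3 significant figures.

61.5%

Q = 0.825 × 3186 = 2628 C
n(e⁻) = 2628 / 96500 = 0.02723 mol
Au³⁺ + 3e⁻ → Au, so theoretical n(Au) = 0.009077 mol → 1.788 g
Efficiency = 1.10 / 1.788 = 0.6152 = 61.5%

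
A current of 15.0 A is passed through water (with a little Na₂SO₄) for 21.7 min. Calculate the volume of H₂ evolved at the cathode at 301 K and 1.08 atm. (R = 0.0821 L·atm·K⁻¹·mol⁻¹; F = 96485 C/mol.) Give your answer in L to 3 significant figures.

Q = It = 15.0 × 1302 = 19530 C
n(e⁻) = 19530 / 96485 = 0.2024 mol
2H⁺ + 2e⁻ → H₂, so n(H₂) = 0.2024 / 2 = 0.1012 mol
V = nRT/P = 0.1012 × 0.0821 × 301 / 1.08 = 2.316 L

2.32 L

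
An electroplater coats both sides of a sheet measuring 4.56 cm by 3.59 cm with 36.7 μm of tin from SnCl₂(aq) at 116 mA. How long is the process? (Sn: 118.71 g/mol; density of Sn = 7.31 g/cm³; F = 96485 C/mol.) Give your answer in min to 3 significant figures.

205 min

Plated area = 2 × 4.56 × 3.59 = 32.74 cm²
Volume = 32.74 × 36.7×10⁻⁴ cm = 0.1202 cm³
m(Sn) = 0.1202 × 7.31 = 0.8787 g
n(Sn) = 0.8787 / 118.71 = 0.007402 mol; n(e⁻) = 2 × 0.007402 = 0.01480 mol
Q = 0.01480 × 96485 = 1428 C
t = 1428 / 0.116 = 12310 s = 205 min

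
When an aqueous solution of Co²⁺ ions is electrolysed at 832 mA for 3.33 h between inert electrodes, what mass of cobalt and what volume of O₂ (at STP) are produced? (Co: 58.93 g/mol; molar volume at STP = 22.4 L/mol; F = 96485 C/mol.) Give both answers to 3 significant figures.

Q = 0.832 × 11988 = 9974 C; n(e⁻) = 9974 / 96485 = 0.1034 mol
Cathode: Co²⁺ + 2e⁻ → Co → n(Co) = 0.1034/2 = 0.05170 mol → 3.05 g
Anode: 2H₂O → O₂ + 4H⁺ + 4e⁻ → n(O₂) = 0.1034/4 = 0.02585 mol → 0.579 L

3.05 g Co; 0.579 L O₂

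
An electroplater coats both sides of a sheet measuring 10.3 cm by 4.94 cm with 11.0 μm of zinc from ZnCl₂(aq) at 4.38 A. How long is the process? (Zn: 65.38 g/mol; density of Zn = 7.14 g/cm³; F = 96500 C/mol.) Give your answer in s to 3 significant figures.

539 s

Plated area = 2 × 10.3 × 4.94 = 101.8 cm²
Volume = 101.8 × 11.0×10⁻⁴ cm = 0.1120 cm³
m(Zn) = 0.1120 × 7.14 = 0.7997 g
n(Zn) = 0.7997 / 65.38 = 0.01223 mol; n(e⁻) = 2 × 0.01223 = 0.02446 mol
Q = 0.02446 × 96500 = 2360 C
t = 2360 / 4.38 = 538.8 s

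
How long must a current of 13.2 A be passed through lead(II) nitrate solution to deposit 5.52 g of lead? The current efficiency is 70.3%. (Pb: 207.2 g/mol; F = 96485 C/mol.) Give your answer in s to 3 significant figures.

554 s

n(Pb) = 5.52 / 207.2 = 0.02664 mol
Pb²⁺ + 2e⁻ → Pb, so n(e⁻) = 2 × 0.02664 = 0.05328 mol
Q = 0.05328 × 96485 / 0.703 = 7313 C
t = Q / I = 7313 / 13.2 = 554.0 s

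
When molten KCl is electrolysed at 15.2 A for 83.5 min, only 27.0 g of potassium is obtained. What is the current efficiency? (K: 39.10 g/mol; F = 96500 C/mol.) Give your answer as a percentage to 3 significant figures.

Q = 15.2 × 5010 = 76150 C
n(e⁻) = 76150 / 96500 = 0.7891 mol
K⁺ + e⁻ → K, so theoretical n(K) = 0.7891 mol → 30.85 g
Efficiency = 27.0 / 30.85 = 0.8752 = 87.5%

87.5%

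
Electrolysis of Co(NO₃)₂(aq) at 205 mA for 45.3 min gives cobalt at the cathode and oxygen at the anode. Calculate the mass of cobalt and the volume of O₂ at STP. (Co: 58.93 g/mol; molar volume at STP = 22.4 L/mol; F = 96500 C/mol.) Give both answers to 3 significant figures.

0.170 g Co; 0.0323 L O₂

Q = 0.205 × 2718 = 557.2 C; n(e⁻) = 557.2 / 96500 = 0.005774 mol
Cathode: Co²⁺ + 2e⁻ → Co → n(Co) = 0.005774/2 = 0.002887 mol → 0.170 g
Anode: 2H₂O → O₂ + 4H⁺ + 4e⁻ → n(O₂) = 0.005774/4 = 0.001444 mol → 0.0323 L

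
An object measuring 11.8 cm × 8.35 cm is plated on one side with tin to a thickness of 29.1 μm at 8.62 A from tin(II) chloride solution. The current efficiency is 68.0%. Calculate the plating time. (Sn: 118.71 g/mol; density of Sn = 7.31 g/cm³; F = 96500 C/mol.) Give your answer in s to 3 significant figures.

Plated area = 11.8 × 8.35 = 98.53 cm²
Volume = 98.53 × 29.1×10⁻⁴ cm = 0.2867 cm³
m(Sn) = 0.2867 × 7.31 = 2.096 g
n(Sn) = 2.096 / 118.71 = 0.01766 mol; n(e⁻) = 2 × 0.01766 = 0.03532 mol
Q = 0.03532 × 96500 / 0.680 = 5012 C
t = 5012 / 8.62 = 581.4 s

581 s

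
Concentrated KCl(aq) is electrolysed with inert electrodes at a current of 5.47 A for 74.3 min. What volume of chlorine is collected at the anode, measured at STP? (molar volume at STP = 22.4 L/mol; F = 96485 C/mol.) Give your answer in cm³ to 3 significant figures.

Q = It = 5.47 × 4458 = 24390 C
Moles of electrons = 24390 / 96485 = 0.2528 mol
2Cl⁻ → Cl₂ + 2e⁻, so n(Cl₂) = 0.2528 / 2 = 0.1264 mol
V = 0.1264 × 22.4 = 2.831 L
= 2830 cm³

2830 cm³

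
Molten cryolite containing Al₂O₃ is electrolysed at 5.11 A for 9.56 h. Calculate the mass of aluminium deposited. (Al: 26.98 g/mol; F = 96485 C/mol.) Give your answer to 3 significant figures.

16.4 g

Charge passed = 5.11 × 34416 = 1.759×10^5 C
Moles of electrons = 1.759×10^5 / 96485 = 1.823 mol
Al³⁺ + 3e⁻ → Al, so n(Al) = 1.823 / 3 = 0.6077 mol
m = 0.6077 × 26.98 = 16.4 g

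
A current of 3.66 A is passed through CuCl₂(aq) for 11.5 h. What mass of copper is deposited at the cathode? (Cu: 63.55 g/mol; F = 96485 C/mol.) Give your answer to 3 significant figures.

Q = It = 3.66 × 41400 = 1.515×10^5 C
n(e⁻) = Q/F = 1.515×10^5/96485 = 1.570 mol
Cu²⁺ + 2e⁻ → Cu, so n(Cu) = 1.570 / 2 = 0.7850 mol
m = 0.7850 × 63.55 = 49.9 g

49.9 g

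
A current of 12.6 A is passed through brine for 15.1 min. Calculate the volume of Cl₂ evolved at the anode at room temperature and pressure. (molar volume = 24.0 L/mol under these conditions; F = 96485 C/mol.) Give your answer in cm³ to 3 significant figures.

1420 cm³

Q = It = 12.6 × 906 = 11420 C
Moles of electrons = 11420 / 96485 = 0.1184 mol
2Cl⁻ → Cl₂ + 2e⁻, so n(Cl₂) = 0.1184 / 2 = 0.05920 mol
V = 0.05920 × 24.0 = 1.421 L
= 1420 cm³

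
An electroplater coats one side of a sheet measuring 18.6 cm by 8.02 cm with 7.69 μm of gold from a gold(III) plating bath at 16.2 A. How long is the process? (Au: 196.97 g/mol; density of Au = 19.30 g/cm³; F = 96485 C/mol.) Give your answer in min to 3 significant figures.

Plated area = 18.6 × 8.02 = 149.2 cm²
Volume = 149.2 × 7.69×10⁻⁴ cm = 0.1147 cm³
m(Au) = 0.1147 × 19.30 = 2.214 g
n(Au) = 2.214 / 196.97 = 0.01124 mol; n(e⁻) = 3 × 0.01124 = 0.03372 mol
Q = 0.03372 × 96485 = 3253 C
t = 3253 / 16.2 = 200.8 s = 3.35 min

3.35 min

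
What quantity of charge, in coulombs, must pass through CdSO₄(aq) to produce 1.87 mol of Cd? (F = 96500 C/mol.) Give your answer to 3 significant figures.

Cd²⁺ + 2e⁻ → Cd, so n(e⁻) = 2 × 1.87 = 3.740 mol
Q = 3.740 × 96500 = 3.609×10^5 C

3.61×10^5 C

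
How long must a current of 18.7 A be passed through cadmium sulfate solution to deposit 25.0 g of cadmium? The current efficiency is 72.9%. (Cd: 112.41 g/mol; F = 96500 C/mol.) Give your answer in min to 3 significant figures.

52.5 min

n(Cd) = 25.0 / 112.41 = 0.2224 mol
Cd²⁺ + 2e⁻ → Cd, so n(e⁻) = 2 × 0.2224 = 0.4448 mol
Q = 0.4448 × 96500 / 0.729 = 58880 C
t = Q / I = 58880 / 18.7 = 3149 s = 52.5 min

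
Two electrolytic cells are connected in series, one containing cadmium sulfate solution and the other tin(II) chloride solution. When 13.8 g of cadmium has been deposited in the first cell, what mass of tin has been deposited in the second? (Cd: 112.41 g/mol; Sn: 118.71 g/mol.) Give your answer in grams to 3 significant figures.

n(Cd) = 13.8 / 112.41 = 0.1228 mol
Cd²⁺ + 2e⁻ → Cd, so n(e⁻) = 2 × 0.1228 = 0.2456 mol
Same current for the same time ⇒ same n(e⁻) = 0.2456 mol in both cells.
Sn²⁺ + 2e⁻ → Sn, so n(Sn) = 0.2456 / 2 = 0.1228 mol
m(Sn) = 0.1228 × 118.71 = 14.6 g

14.6 g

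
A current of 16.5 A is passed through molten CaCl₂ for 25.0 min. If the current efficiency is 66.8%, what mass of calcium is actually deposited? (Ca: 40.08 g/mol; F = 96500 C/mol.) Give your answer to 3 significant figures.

3.43 g

Q = 16.5 × 1500 = 24750 C
n(e⁻) = 24750 / 96500 = 0.2565 mol
Ca²⁺ + 2e⁻ → Ca, so theoretical m(Ca) = 0.1283 × 40.08 = 5.142 g
Actual mass = 66.8% × 5.142 = 3.43 g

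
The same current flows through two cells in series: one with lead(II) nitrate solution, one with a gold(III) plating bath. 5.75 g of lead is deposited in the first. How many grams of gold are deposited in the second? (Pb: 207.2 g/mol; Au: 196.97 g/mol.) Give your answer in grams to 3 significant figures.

n(Pb) = 5.75 / 207.2 = 0.02775 mol
Pb²⁺ + 2e⁻ → Pb, so n(e⁻) = 2 × 0.02775 = 0.05550 mol
In series, the same 0.05550 mol of electrons flows through the second cell.
Au³⁺ + 3e⁻ → Au, so n(Au) = 0.05550 / 3 = 0.01850 mol
m(Au) = 0.01850 × 196.97 = 3.64 g

3.64 g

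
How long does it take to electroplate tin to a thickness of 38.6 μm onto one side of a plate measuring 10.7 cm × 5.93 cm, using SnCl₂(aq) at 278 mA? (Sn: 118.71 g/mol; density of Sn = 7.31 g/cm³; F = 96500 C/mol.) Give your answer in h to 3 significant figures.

2.91 h

Plated area = 10.7 × 5.93 = 63.45 cm²
Volume = 63.45 × 38.6×10⁻⁴ cm = 0.2449 cm³
m(Sn) = 0.2449 × 7.31 = 1.790 g
n(Sn) = 1.790 / 118.71 = 0.01508 mol; n(e⁻) = 2 × 0.01508 = 0.03016 mol
Q = 0.03016 × 96500 = 2910 C
t = 2910 / 0.278 = 10470 s = 2.91 h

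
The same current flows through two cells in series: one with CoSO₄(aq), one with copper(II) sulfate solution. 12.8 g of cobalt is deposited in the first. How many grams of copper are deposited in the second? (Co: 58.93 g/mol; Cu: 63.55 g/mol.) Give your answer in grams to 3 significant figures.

13.8 g

n(Co) = 12.8 / 58.93 = 0.2172 mol
Co²⁺ + 2e⁻ → Co, so n(e⁻) = 2 × 0.2172 = 0.4344 mol
Since the cells are in series, n(e⁻) in the Cu cell is also 0.4344 mol.
Cu²⁺ + 2e⁻ → Cu, so n(Cu) = 0.4344 / 2 = 0.2172 mol
m(Cu) = 0.2172 × 63.55 = 13.8 g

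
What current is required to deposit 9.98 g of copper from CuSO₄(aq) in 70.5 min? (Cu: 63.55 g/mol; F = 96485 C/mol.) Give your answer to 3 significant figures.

7.16 A

n(Cu) = 9.98 / 63.55 = 0.1570 mol
Cu²⁺ + 2e⁻ → Cu, so n(e⁻) = 2 × 0.1570 = 0.3140 mol
Q = 0.3140 × 96485 = 30300 C
I = Q / t = 30300 / 4230 s = 7.16 A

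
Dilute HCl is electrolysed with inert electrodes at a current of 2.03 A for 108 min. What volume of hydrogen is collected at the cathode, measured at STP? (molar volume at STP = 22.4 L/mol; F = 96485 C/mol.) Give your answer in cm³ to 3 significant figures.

Charge passed = 2.03 × 6480 = 13150 C
Moles of electrons = 13150 / 96485 = 0.1363 mol
2H⁺ + 2e⁻ → H₂, so n(H₂) = 0.1363 / 2 = 0.06815 mol
V = 0.06815 × 22.4 = 1.527 L
= 1530 cm³

1530 cm³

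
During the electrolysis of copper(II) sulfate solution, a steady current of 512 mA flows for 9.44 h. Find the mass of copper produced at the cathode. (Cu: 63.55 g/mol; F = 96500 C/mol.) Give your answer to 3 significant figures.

Q = It = 0.512 × 33984 = 17400 C
n(e⁻) = 17400 / 96500 = 0.1803 mol
Cu²⁺ + 2e⁻ → Cu, so n(Cu) = 0.1803 / 2 = 0.09015 mol
m = 0.09015 × 63.55 = 5.73 g

5.73 g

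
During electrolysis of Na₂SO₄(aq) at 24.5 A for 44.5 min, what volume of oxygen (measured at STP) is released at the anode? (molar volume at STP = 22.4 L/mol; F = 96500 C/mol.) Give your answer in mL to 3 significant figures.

3800 mL

Q = 24.5 A × 2670 s = 65420 C
Moles of electrons = 65420 / 96500 = 0.6779 mol
2H₂O → O₂ + 4H⁺ + 4e⁻, so n(O₂) = 0.6779 / 4 = 0.1695 mol
V = 0.1695 × 22.4 = 3.797 L
= 3800 mL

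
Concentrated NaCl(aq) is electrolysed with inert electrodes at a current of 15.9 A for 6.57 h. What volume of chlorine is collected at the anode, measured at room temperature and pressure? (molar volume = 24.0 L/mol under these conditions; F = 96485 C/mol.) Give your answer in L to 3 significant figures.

46.8 L

Q = 15.9 A × 23652 s = 3.761×10^5 C
n(e⁻) = Q/F = 3.761×10^5/96485 = 3.898 mol
2Cl⁻ → Cl₂ + 2e⁻, so n(Cl₂) = 3.898 / 2 = 1.949 mol
V = 1.949 × 24.0 = 46.78 L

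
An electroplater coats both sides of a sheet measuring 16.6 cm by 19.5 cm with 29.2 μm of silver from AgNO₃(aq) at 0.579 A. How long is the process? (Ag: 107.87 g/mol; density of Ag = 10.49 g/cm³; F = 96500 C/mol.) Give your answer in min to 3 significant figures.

511 min

Plated area = 2 × 16.6 × 19.5 = 647.4 cm²
Volume = 647.4 × 29.2×10⁻⁴ cm = 1.890 cm³
m(Ag) = 1.890 × 10.49 = 19.83 g
n(Ag) = 19.83 / 107.87 = 0.1838 mol; n(e⁻) = 0.1838 mol
Q = 0.1838 × 96500 = 17740 C
t = 17740 / 0.579 = 30640 s = 511 min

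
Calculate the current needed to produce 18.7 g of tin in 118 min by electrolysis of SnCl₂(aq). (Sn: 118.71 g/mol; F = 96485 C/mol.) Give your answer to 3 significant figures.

4.29 A

n(Sn) = 18.7 / 118.71 = 0.1575 mol
Sn²⁺ + 2e⁻ → Sn, so n(e⁻) = 2 × 0.1575 = 0.3150 mol
Q = 0.3150 × 96485 = 30390 C
I = Q / t = 30390 / 7080 s = 4.29 A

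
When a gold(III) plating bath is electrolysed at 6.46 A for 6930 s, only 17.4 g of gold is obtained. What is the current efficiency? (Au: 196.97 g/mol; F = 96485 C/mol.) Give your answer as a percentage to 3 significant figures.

Q = 6.46 × 6930 = 44770 C
n(e⁻) = 44770 / 96485 = 0.4640 mol
Au³⁺ + 3e⁻ → Au, so theoretical n(Au) = 0.1547 mol → 30.47 g
Efficiency = 17.4 / 30.47 = 0.5711 = 57.1%

57.1%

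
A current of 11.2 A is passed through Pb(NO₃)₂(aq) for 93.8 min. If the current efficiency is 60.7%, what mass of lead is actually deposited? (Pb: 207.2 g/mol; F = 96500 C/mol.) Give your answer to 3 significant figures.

41.1 g

Q = 11.2 × 5628 = 63030 C
n(e⁻) = 63030 / 96500 = 0.6532 mol
Pb²⁺ + 2e⁻ → Pb, so theoretical m(Pb) = 0.3266 × 207.2 = 67.67 g
Actual mass = 60.7% × 67.67 = 41.1 g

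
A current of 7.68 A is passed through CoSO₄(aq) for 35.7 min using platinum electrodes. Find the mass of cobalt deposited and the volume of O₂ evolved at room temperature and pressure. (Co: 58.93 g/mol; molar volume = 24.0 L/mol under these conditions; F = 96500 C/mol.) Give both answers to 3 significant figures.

5.02 g Co; 1.02 L O₂

Q = 7.68 × 2142 = 16450 C; n(e⁻) = 16450 / 96500 = 0.1705 mol
Cathode: Co²⁺ + 2e⁻ → Co → n(Co) = 0.1705/2 = 0.08525 mol → 5.02 g
Anode: 2H₂O → O₂ + 4H⁺ + 4e⁻ → n(O₂) = 0.1705/4 = 0.04263 mol → 1.02 L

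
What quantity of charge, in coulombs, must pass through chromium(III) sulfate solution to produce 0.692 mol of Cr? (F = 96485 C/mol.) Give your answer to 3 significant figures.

Cr³⁺ + 3e⁻ → Cr, so n(e⁻) = 3 × 0.692 = 2.076 mol
Q = 2.076 × 96485 = 2.003×10^5 C

2.00×10^5 C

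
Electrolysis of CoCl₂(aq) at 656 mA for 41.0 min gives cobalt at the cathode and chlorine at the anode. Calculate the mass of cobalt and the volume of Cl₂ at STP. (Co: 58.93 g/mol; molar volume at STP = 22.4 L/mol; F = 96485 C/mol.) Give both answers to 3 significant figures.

0.493 g Co; 0.187 L Cl₂

Q = 0.656 × 2460 = 1614 C; n(e⁻) = 1614 / 96485 = 0.01673 mol
Cathode: Co²⁺ + 2e⁻ → Co → n(Co) = 0.01673/2 = 0.008365 mol → 0.493 g
Anode: 2Cl⁻ → Cl₂ + 2e⁻ → n(Cl₂) = 0.01673/2 = 0.008365 mol → 0.187 L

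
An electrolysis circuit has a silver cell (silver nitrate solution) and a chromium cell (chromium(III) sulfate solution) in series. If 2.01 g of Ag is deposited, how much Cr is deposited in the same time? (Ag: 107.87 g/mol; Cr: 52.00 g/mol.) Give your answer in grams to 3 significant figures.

n(Ag) = 2.01 / 107.87 = 0.01863 mol
Ag⁺ + e⁻ → Ag, so n(e⁻) = 0.01863 mol
Same current for the same time ⇒ same n(e⁻) = 0.01863 mol in both cells.
Cr³⁺ + 3e⁻ → Cr, so n(Cr) = 0.01863 / 3 = 0.006210 mol
m(Cr) = 0.006210 × 52.00 = 0.323 g

0.323 g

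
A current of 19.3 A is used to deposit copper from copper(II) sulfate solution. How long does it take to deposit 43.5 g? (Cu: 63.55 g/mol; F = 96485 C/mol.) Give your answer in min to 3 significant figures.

114 min

n(Cu) = 43.5 / 63.55 = 0.6845 mol
Cu²⁺ + 2e⁻ → Cu, so n(e⁻) = 2 × 0.6845 = 1.369 mol
Q = 1.369 × 96485 = 1.321×10^5 C
t = Q / I = 1.321×10^5 / 19.3 = 6845 s = 114 min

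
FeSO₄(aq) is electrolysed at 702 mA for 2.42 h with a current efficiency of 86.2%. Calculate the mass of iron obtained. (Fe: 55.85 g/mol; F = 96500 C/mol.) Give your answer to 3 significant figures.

Q = 0.702 × 8712 = 6116 C
n(e⁻) = 6116 / 96500 = 0.06338 mol
Fe²⁺ + 2e⁻ → Fe, so theoretical m(Fe) = 0.03169 × 55.85 = 1.770 g
Actual mass = 86.2% × 1.770 = 1.53 g

1.53 g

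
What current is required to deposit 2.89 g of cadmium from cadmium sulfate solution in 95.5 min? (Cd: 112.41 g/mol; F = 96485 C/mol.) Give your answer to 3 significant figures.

n(Cd) = 2.89 / 112.41 = 0.02571 mol
Cd²⁺ + 2e⁻ → Cd, so n(e⁻) = 2 × 0.02571 = 0.05142 mol
Q = 0.05142 × 96485 = 4961 C
I = Q / t = 4961 / 5730 s = 0.866 A

0.866 A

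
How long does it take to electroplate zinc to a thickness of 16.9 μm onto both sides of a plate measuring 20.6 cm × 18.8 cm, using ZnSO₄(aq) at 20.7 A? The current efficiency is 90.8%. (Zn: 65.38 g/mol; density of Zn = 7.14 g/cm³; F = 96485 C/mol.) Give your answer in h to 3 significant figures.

Plated area = 2 × 20.6 × 18.8 = 774.6 cm²
Volume = 774.6 × 16.9×10⁻⁴ cm = 1.309 cm³
m(Zn) = 1.309 × 7.14 = 9.346 g
n(Zn) = 9.346 / 65.38 = 0.1429 mol; n(e⁻) = 2 × 0.1429 = 0.2858 mol
Q = 0.2858 × 96485 / 0.908 = 30370 C
t = 30370 / 20.7 = 1467 s = 0.408 h

0.408 h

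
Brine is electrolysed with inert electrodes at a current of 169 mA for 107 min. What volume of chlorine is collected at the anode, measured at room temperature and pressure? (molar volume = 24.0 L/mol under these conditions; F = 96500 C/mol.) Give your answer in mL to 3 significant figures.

Q = It = 0.169 × 6420 = 1085 C
n(e⁻) = Q/F = 1085/96500 = 0.01124 mol
2Cl⁻ → Cl₂ + 2e⁻, so n(Cl₂) = 0.01124 / 2 = 0.005620 mol
V = 0.005620 × 24.0 = 0.1349 L
= 135 mL

135 mL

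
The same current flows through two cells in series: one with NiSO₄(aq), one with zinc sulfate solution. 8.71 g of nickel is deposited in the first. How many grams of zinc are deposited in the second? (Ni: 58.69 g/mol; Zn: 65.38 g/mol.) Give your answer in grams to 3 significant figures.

9.70 g

n(Ni) = 8.71 / 58.69 = 0.1484 mol
Ni²⁺ + 2e⁻ → Ni, so n(e⁻) = 2 × 0.1484 = 0.2968 mol
Since the cells are in series, n(e⁻) in the Zn cell is also 0.2968 mol.
Zn²⁺ + 2e⁻ → Zn, so n(Zn) = 0.2968 / 2 = 0.1484 mol
m(Zn) = 0.1484 × 65.38 = 9.70 g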